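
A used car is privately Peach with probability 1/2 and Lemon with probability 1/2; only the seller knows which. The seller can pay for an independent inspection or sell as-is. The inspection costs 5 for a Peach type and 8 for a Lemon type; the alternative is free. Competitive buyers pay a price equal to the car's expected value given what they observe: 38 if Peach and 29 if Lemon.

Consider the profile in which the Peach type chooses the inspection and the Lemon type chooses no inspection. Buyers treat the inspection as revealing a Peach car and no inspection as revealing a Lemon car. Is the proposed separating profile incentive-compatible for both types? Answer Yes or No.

No

Under these beliefs, the inspection earns price 38 and no inspection earns price 29.
Peach: the inspection nets 38 − 5 = 33; no inspection nets 29. Peach prefers the inspection.
Lemon: the inspection nets 38 − 8 = 30; no inspection nets 29. Lemon would deviate to the inspection.
Lemon has a profitable deviation, so the profile is not an equilibrium.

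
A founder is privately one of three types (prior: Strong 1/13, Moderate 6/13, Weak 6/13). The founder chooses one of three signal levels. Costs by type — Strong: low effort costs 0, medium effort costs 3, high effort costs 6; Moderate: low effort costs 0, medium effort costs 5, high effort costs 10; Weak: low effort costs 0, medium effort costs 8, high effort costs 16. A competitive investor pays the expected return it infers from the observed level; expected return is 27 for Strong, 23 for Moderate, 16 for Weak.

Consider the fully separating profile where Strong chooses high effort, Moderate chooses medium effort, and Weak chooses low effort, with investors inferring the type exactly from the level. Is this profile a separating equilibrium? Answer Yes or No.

Yes

Separating valuations: high effort → 27, medium effort → 23, low effort → 16.
Strong (assigned high effort): low effort: 16 − 0 = 16; medium effort: 23 − 3 = 20; high effort: 27 − 6 = 21. Strong stays.
Moderate (assigned medium effort): low effort: 16 − 0 = 16; medium effort: 23 − 5 = 18; high effort: 27 − 10 = 17. Moderate stays.
Weak (assigned low effort): low effort: 16 − 0 = 16; medium effort: 23 − 8 = 15; high effort: 27 − 16 = 11. Weak stays.
Every type prefers its assigned level; separation holds.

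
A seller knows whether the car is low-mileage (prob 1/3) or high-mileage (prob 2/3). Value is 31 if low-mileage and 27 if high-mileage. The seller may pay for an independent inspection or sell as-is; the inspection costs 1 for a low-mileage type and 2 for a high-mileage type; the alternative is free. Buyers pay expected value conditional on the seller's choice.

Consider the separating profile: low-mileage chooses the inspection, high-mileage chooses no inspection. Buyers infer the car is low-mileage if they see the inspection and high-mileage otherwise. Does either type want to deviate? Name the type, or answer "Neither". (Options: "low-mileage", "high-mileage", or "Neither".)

The inspection pays 31; no inspection pays 27.
low-mileage: assigned the inspection, nets 31 − 1 = 30; deviating to no inspection nets 27.
high-mileage: assigned no inspection, nets 27; deviating to the inspection nets 31 − 2 = 29.
The high-mileage type gains 2 by deviating.

high-mileage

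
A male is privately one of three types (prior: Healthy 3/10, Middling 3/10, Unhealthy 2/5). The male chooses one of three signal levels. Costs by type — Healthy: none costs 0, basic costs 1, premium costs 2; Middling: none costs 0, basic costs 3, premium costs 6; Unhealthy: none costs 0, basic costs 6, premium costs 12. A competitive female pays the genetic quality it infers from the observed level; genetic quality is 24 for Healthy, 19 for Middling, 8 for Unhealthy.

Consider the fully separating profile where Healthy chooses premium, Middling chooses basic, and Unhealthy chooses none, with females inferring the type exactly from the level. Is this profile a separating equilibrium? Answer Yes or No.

Separating mating payoffs: premium → 24, basic → 19, none → 8.
Healthy (assigned premium): none: 8 − 0 = 8; basic: 19 − 1 = 18; premium: 24 − 2 = 22. Healthy stays.
Middling (assigned basic): none: 8 − 0 = 8; basic: 19 − 3 = 16; premium: 24 − 6 = 18. Middling prefers premium.
Unhealthy (assigned none): none: 8 − 0 = 8; basic: 19 − 6 = 13; premium: 24 − 12 = 12. Unhealthy prefers basic.
At least one type deviates; the separating profile fails.

No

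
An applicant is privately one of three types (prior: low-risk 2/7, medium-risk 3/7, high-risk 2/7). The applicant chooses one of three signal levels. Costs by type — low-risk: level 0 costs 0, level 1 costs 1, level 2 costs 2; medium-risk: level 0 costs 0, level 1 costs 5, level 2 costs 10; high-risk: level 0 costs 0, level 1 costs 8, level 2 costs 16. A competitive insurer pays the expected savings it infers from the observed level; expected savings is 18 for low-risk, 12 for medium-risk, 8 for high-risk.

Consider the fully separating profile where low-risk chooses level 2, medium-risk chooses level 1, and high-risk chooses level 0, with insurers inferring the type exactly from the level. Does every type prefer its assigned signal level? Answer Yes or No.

No

Separating rebates: level 2 → 18, level 1 → 12, level 0 → 8.
low-risk (assigned level 2): level 0: 8 − 0 = 8; level 1: 12 − 1 = 11; level 2: 18 − 2 = 16. low-risk stays.
medium-risk (assigned level 1): level 0: 8 − 0 = 8; level 1: 12 − 5 = 7; level 2: 18 − 10 = 8. medium-risk prefers level 0.
high-risk (assigned level 0): level 0: 8 − 0 = 8; level 1: 12 − 8 = 4; level 2: 18 − 16 = 2. high-risk stays.
At least one type deviates; the separating profile fails.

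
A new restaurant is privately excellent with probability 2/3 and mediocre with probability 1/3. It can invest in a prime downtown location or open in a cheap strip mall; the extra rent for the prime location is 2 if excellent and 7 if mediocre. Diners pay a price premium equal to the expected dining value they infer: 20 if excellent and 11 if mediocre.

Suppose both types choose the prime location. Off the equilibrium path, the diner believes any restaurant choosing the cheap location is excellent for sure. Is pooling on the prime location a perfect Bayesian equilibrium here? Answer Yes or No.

On path, the diner holds the prior and pays 2/3·20 + 1/3·11 = 17. Off path (the cheap location), believing excellent, it pays 20.
excellent: the prime location nets 17 − 2 = 15; the cheap location nets 20. excellent would deviate.
mediocre: the prime location nets 17 − 7 = 10; the cheap location nets 20. mediocre would deviate.
A type deviates, so pooling fails.

No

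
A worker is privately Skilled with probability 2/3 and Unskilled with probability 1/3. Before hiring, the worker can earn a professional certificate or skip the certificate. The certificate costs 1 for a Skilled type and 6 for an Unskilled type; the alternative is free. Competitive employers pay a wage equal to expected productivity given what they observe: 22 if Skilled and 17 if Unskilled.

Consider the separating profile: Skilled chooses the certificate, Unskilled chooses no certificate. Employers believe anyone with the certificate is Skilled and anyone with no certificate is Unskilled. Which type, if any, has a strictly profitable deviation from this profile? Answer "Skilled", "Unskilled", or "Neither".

Neither

The certificate pays 22; no certificate pays 17.
Skilled: assigned the certificate, nets 22 − 1 = 21; deviating to no certificate nets 17.
Unskilled: assigned no certificate, nets 17; deviating to the certificate nets 22 − 6 = 16.
Both types strictly prefer their assigned action; no profitable deviation.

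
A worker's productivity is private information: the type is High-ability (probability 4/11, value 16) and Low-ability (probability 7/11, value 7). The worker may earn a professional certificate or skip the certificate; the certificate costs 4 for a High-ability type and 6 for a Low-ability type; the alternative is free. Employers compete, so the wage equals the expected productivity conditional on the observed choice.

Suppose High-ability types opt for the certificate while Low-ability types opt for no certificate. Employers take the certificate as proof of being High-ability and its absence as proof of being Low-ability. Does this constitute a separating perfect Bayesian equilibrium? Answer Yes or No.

No

Under these beliefs, the certificate earns wage 16 and no certificate earns wage 7.
High-ability: the certificate nets 16 − 4 = 12; no certificate nets 7. High-ability prefers the certificate.
Low-ability: the certificate nets 16 − 6 = 10; no certificate nets 7. Low-ability would deviate to the certificate.
Low-ability has a profitable deviation, so the profile is not an equilibrium.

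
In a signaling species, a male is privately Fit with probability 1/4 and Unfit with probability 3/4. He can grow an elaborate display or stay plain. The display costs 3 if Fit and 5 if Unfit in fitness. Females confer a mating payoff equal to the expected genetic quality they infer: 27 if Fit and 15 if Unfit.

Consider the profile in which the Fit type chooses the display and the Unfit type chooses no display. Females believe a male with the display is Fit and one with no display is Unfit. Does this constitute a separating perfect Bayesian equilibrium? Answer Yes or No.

No

Under these beliefs, the display earns mating payoff 27 and no display earns mating payoff 15.
Fit: the display nets 27 − 3 = 24; no display nets 15. Fit prefers the display.
Unfit: the display nets 27 − 5 = 22; no display nets 15. Unfit would deviate to the display.
Unfit has a profitable deviation, so the profile is not an equilibrium.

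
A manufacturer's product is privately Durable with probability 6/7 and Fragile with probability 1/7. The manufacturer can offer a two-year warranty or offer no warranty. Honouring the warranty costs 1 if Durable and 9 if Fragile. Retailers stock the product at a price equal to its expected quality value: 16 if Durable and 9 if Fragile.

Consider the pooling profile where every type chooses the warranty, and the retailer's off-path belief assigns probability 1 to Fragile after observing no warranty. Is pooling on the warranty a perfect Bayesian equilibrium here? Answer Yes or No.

No

On path, the retailer holds the prior and pays 6/7·16 + 1/7·9 = 15. Off path (no warranty), believing Fragile, it pays 9.
Durable: the warranty nets 15 − 1 = 14; no warranty nets 9. Durable stays.
Fragile: the warranty nets 15 − 9 = 6; no warranty nets 9. Fragile would deviate.
A type deviates, so pooling fails.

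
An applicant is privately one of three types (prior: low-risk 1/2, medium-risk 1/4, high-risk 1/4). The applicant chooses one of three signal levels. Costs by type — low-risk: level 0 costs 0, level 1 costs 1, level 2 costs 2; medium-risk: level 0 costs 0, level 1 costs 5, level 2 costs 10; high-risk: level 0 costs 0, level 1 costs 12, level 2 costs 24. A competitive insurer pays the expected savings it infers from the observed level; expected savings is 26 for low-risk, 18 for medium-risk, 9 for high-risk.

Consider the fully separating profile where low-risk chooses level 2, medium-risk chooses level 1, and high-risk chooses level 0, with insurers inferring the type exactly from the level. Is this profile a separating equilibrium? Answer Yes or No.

Separating rebates: level 2 → 26, level 1 → 18, level 0 → 9.
low-risk (assigned level 2): level 0: 9 − 0 = 9; level 1: 18 − 1 = 17; level 2: 26 − 2 = 24. low-risk stays.
medium-risk (assigned level 1): level 0: 9 − 0 = 9; level 1: 18 − 5 = 13; level 2: 26 − 10 = 16. medium-risk prefers level 2.
high-risk (assigned level 0): level 0: 9 − 0 = 9; level 1: 18 − 12 = 6; level 2: 26 − 24 = 2. high-risk stays.
At least one type deviates; the separating profile fails.

No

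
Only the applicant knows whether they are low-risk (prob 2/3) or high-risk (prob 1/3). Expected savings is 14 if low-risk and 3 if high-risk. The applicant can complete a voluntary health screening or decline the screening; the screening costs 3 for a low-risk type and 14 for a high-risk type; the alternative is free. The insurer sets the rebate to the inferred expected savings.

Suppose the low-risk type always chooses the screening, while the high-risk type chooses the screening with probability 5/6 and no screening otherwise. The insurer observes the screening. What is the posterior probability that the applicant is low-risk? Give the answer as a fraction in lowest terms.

12/17

P(the screening) = (2/3)·1 + (1/3)·(5/6) = 17/18.
By Bayes' rule, P(low-risk | the screening) = (2/3) / (17/18) = 12/17.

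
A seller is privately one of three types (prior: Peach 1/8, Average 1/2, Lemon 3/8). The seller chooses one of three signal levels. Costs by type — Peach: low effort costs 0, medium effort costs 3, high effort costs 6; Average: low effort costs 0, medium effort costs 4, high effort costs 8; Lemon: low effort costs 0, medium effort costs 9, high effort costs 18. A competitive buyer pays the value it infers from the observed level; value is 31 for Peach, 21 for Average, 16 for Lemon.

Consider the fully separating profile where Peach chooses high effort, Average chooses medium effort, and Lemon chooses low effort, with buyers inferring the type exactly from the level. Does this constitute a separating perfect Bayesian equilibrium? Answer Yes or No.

No

Separating prices: high effort → 31, medium effort → 21, low effort → 16.
Peach (assigned high effort): low effort: 16 − 0 = 16; medium effort: 21 − 3 = 18; high effort: 31 − 6 = 25. Peach stays.
Average (assigned medium effort): low effort: 16 − 0 = 16; medium effort: 21 − 4 = 17; high effort: 31 − 8 = 23. Average prefers high effort.
Lemon (assigned low effort): low effort: 16 − 0 = 16; medium effort: 21 − 9 = 12; high effort: 31 − 18 = 13. Lemon stays.
At least one type deviates; the separating profile fails.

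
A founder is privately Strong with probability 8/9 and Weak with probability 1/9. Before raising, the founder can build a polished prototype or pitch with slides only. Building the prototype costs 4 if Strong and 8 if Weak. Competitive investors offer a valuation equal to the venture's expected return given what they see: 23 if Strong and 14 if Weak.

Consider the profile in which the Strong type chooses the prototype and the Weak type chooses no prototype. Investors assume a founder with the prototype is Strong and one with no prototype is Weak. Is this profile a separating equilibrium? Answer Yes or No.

Under these beliefs, the prototype earns valuation 23 and no prototype earns valuation 14.
Strong: the prototype nets 23 − 4 = 19; no prototype nets 14. Strong prefers the prototype.
Weak: the prototype nets 23 − 8 = 15; no prototype nets 14. Weak would deviate to the prototype.
Weak has a profitable deviation, so the profile is not an equilibrium.

No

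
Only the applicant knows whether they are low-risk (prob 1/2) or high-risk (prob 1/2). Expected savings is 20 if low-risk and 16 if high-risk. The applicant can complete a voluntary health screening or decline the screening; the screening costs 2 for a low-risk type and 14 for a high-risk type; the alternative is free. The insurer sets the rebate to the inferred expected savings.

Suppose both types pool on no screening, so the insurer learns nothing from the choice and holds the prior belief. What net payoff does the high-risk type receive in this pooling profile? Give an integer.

Pooled rebate = 1/2·20 + 1/2·16 = 18.
high-risk pays no cost for no screening, so net payoff = 18.

18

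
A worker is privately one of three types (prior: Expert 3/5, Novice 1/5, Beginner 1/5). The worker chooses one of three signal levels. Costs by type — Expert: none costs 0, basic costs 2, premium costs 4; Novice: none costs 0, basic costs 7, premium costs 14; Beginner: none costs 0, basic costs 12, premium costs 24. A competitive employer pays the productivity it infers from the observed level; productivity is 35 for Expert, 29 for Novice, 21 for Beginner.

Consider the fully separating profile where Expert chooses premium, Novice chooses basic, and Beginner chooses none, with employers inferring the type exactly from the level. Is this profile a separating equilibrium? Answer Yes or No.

Yes

Separating wages: premium → 35, basic → 29, none → 21.
Expert (assigned premium): none: 21 − 0 = 21; basic: 29 − 2 = 27; premium: 35 − 4 = 31. Expert stays.
Novice (assigned basic): none: 21 − 0 = 21; basic: 29 − 7 = 22; premium: 35 − 14 = 21. Novice stays.
Beginner (assigned none): none: 21 − 0 = 21; basic: 29 − 12 = 17; premium: 35 − 24 = 11. Beginner stays.
Every type prefers its assigned level; separation holds.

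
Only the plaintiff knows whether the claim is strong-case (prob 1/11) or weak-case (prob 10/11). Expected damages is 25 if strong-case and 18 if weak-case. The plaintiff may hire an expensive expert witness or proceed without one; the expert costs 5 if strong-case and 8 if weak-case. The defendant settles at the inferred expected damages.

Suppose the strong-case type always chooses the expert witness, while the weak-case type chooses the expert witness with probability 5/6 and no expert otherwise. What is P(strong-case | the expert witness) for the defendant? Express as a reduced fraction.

3/28

P(the expert witness) = (1/11)·1 + (10/11)·(5/6) = 28/33.
By Bayes' rule, P(strong-case | the expert witness) = (1/11) / (28/33) = 3/28.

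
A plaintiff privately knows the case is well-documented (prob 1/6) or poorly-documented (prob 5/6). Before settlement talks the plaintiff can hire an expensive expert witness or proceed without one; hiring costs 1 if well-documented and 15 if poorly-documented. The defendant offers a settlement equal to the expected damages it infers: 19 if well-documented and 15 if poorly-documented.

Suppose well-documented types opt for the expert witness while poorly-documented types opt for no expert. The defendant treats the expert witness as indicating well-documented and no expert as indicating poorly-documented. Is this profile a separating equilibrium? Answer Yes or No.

Yes

Under these beliefs, the expert witness earns settlement 19 and no expert earns settlement 15.
well-documented: the expert witness nets 19 − 1 = 18; no expert nets 15. well-documented prefers the expert witness.
poorly-documented: the expert witness nets 19 − 15 = 4; no expert nets 15. poorly-documented prefers no expert.
Neither type deviates, so the separating profile is an equilibrium.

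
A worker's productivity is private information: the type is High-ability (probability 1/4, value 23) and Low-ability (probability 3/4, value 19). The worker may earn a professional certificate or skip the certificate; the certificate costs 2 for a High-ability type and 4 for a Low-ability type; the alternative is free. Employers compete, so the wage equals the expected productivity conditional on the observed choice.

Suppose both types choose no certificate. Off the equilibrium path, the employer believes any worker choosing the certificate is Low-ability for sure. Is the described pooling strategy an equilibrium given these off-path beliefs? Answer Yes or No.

Yes

On path, the employer holds the prior and pays 1/4·23 + 3/4·19 = 20. Off path (the certificate), believing Low-ability, it pays 19.
High-ability: no certificate nets 20; the certificate nets 19 − 2 = 17. High-ability stays.
Low-ability: no certificate nets 20; the certificate nets 19 − 4 = 15. Low-ability stays.
No type deviates, so pooling is sustained.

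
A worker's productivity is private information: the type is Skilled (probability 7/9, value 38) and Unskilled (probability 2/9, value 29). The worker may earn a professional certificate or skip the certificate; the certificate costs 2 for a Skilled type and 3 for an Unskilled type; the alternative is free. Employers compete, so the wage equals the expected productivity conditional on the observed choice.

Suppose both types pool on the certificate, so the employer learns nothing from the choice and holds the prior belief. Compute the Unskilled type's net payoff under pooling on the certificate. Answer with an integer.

Pooled wage = 7/9·38 + 2/9·29 = 36.
Unskilled pays cost 3 for the certificate, so net payoff = 36 − 3 = 33.

33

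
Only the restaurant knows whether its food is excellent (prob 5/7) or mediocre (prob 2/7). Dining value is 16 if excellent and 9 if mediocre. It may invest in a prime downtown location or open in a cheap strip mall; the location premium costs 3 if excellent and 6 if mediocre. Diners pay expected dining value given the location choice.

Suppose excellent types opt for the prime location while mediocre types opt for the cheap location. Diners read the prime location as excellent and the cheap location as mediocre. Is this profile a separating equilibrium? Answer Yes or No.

No

Under these beliefs, the prime location earns price premium 16 and the cheap location earns price premium 9.
excellent: the prime location nets 16 − 3 = 13; the cheap location nets 9. excellent prefers the prime location.
mediocre: the prime location nets 16 − 6 = 10; the cheap location nets 9. mediocre would deviate to the prime location.
mediocre has a profitable deviation, so the profile is not an equilibrium.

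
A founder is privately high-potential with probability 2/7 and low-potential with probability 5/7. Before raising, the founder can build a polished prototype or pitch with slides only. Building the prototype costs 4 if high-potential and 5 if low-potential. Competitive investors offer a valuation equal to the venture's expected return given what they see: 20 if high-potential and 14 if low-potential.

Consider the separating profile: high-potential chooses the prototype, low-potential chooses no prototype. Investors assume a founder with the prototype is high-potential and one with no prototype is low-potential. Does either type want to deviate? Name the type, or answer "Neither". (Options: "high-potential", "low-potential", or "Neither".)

The prototype pays 20; no prototype pays 14.
high-potential: assigned the prototype, nets 20 − 4 = 16; deviating to no prototype nets 14.
low-potential: assigned no prototype, nets 14; deviating to the prototype nets 20 − 5 = 15.
The low-potential type gains 1 by deviating.

low-potential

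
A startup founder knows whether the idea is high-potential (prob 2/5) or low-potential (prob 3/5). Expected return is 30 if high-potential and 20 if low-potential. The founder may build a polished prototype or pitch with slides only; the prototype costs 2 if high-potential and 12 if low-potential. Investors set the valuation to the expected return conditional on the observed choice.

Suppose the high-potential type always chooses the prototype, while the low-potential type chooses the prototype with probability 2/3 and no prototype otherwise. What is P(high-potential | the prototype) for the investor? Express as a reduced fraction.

P(the prototype) = (2/5)·1 + (3/5)·(2/3) = 4/5.
By Bayes' rule, P(high-potential | the prototype) = (2/5) / (4/5) = 1/2.

1/2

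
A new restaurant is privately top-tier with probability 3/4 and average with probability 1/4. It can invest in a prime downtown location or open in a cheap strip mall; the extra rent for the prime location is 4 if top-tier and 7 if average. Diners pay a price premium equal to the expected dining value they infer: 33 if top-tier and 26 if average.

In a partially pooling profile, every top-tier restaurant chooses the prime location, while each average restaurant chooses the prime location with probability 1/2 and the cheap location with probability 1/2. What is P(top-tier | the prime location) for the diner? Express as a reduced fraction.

6/7

P(the prime location) = (3/4)·1 + (1/4)·(1/2) = 7/8.
By Bayes' rule, P(top-tier | the prime location) = (3/4) / (7/8) = 6/7.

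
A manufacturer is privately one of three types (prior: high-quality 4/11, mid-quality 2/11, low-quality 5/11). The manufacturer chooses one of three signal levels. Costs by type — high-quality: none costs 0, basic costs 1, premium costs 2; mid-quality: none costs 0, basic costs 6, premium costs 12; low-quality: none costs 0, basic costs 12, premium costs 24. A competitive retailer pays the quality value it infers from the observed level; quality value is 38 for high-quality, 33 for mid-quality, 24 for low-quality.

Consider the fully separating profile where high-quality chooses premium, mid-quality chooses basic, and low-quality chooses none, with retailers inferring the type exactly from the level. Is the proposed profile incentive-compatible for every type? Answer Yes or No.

Yes

Separating prices: premium → 38, basic → 33, none → 24.
high-quality (assigned premium): none: 24 − 0 = 24; basic: 33 − 1 = 32; premium: 38 − 2 = 36. high-quality stays.
mid-quality (assigned basic): none: 24 − 0 = 24; basic: 33 − 6 = 27; premium: 38 − 12 = 26. mid-quality stays.
low-quality (assigned none): none: 24 − 0 = 24; basic: 33 − 12 = 21; premium: 38 − 24 = 14. low-quality stays.
Every type prefers its assigned level; separation holds.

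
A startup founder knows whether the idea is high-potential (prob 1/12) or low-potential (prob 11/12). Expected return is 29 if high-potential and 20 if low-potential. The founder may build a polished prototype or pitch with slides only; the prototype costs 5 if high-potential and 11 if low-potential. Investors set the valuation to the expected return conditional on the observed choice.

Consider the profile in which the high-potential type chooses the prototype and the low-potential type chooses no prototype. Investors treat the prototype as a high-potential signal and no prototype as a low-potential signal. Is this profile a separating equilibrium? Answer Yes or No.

Under these beliefs, the prototype earns valuation 29 and no prototype earns valuation 20.
high-potential: the prototype nets 29 − 5 = 24; no prototype nets 20. high-potential prefers the prototype.
low-potential: the prototype nets 29 − 11 = 18; no prototype nets 20. low-potential prefers no prototype.
Neither type deviates, so the separating profile is an equilibrium.

Yes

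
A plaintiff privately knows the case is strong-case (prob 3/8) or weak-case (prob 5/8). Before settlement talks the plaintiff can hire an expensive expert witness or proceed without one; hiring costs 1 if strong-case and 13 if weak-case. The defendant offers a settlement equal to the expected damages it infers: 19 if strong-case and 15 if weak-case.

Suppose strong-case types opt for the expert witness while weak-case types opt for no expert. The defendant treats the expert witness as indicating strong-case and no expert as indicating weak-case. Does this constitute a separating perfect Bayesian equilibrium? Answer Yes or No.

Yes

Under these beliefs, the expert witness earns settlement 19 and no expert earns settlement 15.
strong-case: the expert witness nets 19 − 1 = 18; no expert nets 15. strong-case prefers the expert witness.
weak-case: the expert witness nets 19 − 13 = 6; no expert nets 15. weak-case prefers no expert.
Neither type deviates, so the separating profile is an equilibrium.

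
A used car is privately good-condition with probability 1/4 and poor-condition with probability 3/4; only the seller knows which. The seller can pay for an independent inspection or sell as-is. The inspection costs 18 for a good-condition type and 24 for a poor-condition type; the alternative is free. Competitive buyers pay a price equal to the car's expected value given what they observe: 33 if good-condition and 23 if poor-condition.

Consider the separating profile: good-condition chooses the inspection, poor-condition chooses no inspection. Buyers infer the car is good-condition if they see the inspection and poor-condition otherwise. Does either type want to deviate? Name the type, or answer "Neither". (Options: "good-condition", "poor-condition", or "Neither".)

good-condition

The inspection pays 33; no inspection pays 23.
good-condition: assigned the inspection, nets 33 − 18 = 15; deviating to no inspection nets 23.
poor-condition: assigned no inspection, nets 23; deviating to the inspection nets 33 − 24 = 9.
The good-condition type gains 8 by deviating.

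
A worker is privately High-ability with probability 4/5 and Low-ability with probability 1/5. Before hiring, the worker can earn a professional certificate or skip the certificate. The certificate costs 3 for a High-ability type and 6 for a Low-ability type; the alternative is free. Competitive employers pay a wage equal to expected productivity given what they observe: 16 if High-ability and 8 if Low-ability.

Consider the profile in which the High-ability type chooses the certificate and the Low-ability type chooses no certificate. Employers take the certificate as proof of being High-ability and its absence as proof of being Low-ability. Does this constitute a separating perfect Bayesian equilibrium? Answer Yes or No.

No

Under these beliefs, the certificate earns wage 16 and no certificate earns wage 8.
High-ability: the certificate nets 16 − 3 = 13; no certificate nets 8. High-ability prefers the certificate.
Low-ability: the certificate nets 16 − 6 = 10; no certificate nets 8. Low-ability would deviate to the certificate.
Low-ability has a profitable deviation, so the profile is not an equilibrium.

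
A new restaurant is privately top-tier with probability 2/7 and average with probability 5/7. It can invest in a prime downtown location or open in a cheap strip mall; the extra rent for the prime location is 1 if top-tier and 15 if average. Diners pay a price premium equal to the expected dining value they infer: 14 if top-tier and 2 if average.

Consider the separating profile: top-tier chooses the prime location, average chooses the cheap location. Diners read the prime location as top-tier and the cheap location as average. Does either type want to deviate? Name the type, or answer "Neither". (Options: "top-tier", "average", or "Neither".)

The prime location pays 14; the cheap location pays 2.
top-tier: assigned the prime location, nets 14 − 1 = 13; deviating to the cheap location nets 2.
average: assigned the cheap location, nets 2; deviating to the prime location nets 14 − 15 = -1.
Both types strictly prefer their assigned action; no profitable deviation.

Neither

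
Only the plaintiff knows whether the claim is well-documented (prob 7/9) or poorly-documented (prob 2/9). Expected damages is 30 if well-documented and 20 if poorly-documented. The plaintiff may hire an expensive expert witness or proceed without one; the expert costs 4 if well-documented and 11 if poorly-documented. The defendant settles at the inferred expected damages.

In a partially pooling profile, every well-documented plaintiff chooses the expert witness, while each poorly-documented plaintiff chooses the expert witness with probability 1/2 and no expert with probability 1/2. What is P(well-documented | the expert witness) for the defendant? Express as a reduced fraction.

P(the expert witness) = (7/9)·1 + (2/9)·(1/2) = 8/9.
By Bayes' rule, P(well-documented | the expert witness) = (7/9) / (8/9) = 7/8.

7/8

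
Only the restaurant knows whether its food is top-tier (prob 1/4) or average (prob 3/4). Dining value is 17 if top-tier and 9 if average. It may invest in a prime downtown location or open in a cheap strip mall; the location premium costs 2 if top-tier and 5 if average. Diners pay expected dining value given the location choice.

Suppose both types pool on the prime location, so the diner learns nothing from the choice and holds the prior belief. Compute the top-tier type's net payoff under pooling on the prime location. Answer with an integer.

9

Pooled price premium = 1/4·17 + 3/4·9 = 11.
top-tier pays cost 2 for the prime location, so net payoff = 11 − 2 = 9.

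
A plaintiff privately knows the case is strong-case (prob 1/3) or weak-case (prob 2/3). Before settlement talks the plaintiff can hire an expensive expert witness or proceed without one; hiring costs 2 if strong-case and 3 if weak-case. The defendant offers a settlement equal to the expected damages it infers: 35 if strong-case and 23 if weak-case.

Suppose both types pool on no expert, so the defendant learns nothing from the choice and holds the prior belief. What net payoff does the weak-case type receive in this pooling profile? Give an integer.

Pooled settlement = 1/3·35 + 2/3·23 = 27.
weak-case pays no cost for no expert, so net payoff = 27.

27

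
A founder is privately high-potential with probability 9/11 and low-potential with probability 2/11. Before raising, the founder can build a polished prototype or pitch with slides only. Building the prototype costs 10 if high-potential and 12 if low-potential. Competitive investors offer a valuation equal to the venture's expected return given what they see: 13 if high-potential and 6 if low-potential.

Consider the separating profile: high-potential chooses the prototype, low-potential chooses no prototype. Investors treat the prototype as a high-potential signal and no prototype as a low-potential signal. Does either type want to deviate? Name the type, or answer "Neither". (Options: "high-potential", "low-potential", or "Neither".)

high-potential

The prototype pays 13; no prototype pays 6.
high-potential: assigned the prototype, nets 13 − 10 = 3; deviating to no prototype nets 6.
low-potential: assigned no prototype, nets 6; deviating to the prototype nets 13 − 12 = 1.
The high-potential type gains 3 by deviating.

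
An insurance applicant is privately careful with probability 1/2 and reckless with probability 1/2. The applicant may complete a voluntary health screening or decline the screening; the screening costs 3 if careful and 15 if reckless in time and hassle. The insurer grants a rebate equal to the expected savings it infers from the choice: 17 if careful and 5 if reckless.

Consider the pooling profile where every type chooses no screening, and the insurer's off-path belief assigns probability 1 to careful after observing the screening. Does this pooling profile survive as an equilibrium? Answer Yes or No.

No

On path, the insurer holds the prior and pays 1/2·17 + 1/2·5 = 11. Off path (the screening), believing careful, it pays 17.
careful: no screening nets 11; the screening nets 17 − 3 = 14. careful would deviate.
reckless: no screening nets 11; the screening nets 17 − 15 = 2. reckless stays.
A type deviates, so pooling fails.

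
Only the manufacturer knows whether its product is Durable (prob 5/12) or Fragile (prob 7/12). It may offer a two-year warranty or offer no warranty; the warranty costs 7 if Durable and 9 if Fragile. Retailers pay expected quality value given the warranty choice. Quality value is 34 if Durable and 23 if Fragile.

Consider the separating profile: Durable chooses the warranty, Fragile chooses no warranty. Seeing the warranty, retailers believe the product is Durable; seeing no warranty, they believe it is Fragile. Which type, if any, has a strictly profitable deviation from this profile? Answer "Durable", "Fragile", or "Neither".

The warranty pays 34; no warranty pays 23.
Durable: assigned the warranty, nets 34 − 7 = 27; deviating to no warranty nets 23.
Fragile: assigned no warranty, nets 23; deviating to the warranty nets 34 − 9 = 25.
The Fragile type gains 2 by deviating.

Fragile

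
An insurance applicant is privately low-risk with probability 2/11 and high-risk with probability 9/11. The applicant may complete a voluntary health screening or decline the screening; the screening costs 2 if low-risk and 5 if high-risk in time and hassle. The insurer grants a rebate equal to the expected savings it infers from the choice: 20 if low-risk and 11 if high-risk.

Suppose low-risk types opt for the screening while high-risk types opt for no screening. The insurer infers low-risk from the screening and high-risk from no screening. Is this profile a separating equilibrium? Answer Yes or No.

No

Under these beliefs, the screening earns rebate 20 and no screening earns rebate 11.
low-risk: the screening nets 20 − 2 = 18; no screening nets 11. low-risk prefers the screening.
high-risk: the screening nets 20 − 5 = 15; no screening nets 11. high-risk would deviate to the screening.
high-risk has a profitable deviation, so the profile is not an equilibrium.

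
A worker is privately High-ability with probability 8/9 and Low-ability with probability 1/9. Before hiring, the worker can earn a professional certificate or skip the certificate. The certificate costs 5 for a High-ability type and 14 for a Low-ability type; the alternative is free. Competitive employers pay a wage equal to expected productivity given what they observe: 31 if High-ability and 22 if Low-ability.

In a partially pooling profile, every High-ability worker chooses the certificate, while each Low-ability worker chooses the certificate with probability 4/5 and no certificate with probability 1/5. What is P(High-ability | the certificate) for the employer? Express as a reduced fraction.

P(the certificate) = (8/9)·1 + (1/9)·(4/5) = 44/45.
By Bayes' rule, P(High-ability | the certificate) = (8/9) / (44/45) = 10/11.

10/11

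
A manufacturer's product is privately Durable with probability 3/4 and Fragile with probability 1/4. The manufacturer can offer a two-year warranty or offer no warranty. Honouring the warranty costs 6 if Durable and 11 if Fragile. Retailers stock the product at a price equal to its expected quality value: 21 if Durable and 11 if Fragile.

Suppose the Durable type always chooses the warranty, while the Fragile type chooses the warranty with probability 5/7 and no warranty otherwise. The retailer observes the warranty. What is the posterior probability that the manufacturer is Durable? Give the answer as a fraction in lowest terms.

21/26

P(the warranty) = (3/4)·1 + (1/4)·(5/7) = 13/14.
By Bayes' rule, P(Durable | the warranty) = (3/4) / (13/14) = 21/26.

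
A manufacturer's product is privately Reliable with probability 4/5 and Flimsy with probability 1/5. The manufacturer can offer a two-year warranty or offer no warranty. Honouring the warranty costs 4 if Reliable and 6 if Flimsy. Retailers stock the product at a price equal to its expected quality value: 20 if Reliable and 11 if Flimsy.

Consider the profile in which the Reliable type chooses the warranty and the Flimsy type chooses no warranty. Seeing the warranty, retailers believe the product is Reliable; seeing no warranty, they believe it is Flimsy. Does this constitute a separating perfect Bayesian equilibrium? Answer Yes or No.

No

Under these beliefs, the warranty earns price 20 and no warranty earns price 11.
Reliable: the warranty nets 20 − 4 = 16; no warranty nets 11. Reliable prefers the warranty.
Flimsy: the warranty nets 20 − 6 = 14; no warranty nets 11. Flimsy would deviate to the warranty.
Flimsy has a profitable deviation, so the profile is not an equilibrium.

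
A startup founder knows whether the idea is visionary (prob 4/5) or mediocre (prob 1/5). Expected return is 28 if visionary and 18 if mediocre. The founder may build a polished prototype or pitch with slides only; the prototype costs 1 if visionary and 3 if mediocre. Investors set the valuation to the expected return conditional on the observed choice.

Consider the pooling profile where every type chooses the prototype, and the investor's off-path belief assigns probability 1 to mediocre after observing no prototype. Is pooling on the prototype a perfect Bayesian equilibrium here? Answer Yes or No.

Yes

On path, the investor holds the prior and pays 4/5·28 + 1/5·18 = 26. Off path (no prototype), believing mediocre, it pays 18.
visionary: the prototype nets 26 − 1 = 25; no prototype nets 18. visionary stays.
mediocre: the prototype nets 26 − 3 = 23; no prototype nets 18. mediocre stays.
No type deviates, so pooling is sustained.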